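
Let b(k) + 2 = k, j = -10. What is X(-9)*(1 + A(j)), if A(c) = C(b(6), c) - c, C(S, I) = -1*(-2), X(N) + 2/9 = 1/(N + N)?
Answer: -65/18 ≈ -3.6111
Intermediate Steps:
X(N) = -2/9 + 1/(2*N) (X(N) = -2/9 + 1/(N + N) = -2/9 + 1/(2*N))
b(k) = -2 + k
C(S, I) = 2
A(c) = 2 - c
X(-9)*(1 + A(j)) = ((1/18)*(9 - 4*(-9))/(-9))*(1 + (2 - 1*(-10))) = ((1/18)*(-⅑)*(9 + 36))*(1 + (2 + 10)) = ((1/18)*(-⅑)*45)*(1 + 12) = -5/18*13 = -65/18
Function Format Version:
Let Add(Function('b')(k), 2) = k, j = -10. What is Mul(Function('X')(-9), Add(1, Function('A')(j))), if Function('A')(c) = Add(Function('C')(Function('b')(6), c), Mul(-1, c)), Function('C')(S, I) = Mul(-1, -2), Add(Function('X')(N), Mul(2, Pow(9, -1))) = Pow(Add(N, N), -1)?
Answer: Rational(-65, 18) ≈ -3.6111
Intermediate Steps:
Function('X')(N) = Add(Rational(-2, 9), Mul(Rational(1, 2), Pow(N, -1))) (Function('X')(N) = Add(Rational(-2, 9), Pow(Add(N, N), -1)) = Add(Rational(-2, 9), Pow(Mul(2, N), -1)) = Add(Rational(-2, 9), Mul(Rational(1, 2), Pow(N, -1))))
Function('b')(k) = Add(-2, k)
Function('C')(S, I) = 2
Function('A')(c) = Add(2, Mul(-1, c))
Mul(Function('X')(-9), Add(1, Function('A')(j))) = Mul(Mul(Rational(1, 18), Pow(-9, -1), Add(9, Mul(-4, -9))), Add(1, Add(2, Mul(-1, -10)))) = Mul(Mul(Rational(1, 18), Rational(-1, 9), Add(9, 36)), Add(1, Add(2, 10))) = Mul(Mul(Rational(1, 18), Rational(-1, 9), 45), Add(1, 12)) = Mul(Rational(-5, 18), 13) = Rational(-65, 18)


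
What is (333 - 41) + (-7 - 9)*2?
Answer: 260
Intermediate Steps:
(333 - 41) + (-7 - 9)*2 = 292 - 16*2 = 292 - 32 = 260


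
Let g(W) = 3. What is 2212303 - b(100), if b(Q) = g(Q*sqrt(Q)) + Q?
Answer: 2212200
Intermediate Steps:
b(Q) = 3 + Q
2212303 - b(100) = 2212303 - (3 + 100) = 2212303 - 1*103 = 2212303 - 103 = 2212200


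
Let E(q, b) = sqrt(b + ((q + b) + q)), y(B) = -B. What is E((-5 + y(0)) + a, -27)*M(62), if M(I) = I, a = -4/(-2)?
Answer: 124*I*sqrt(15) ≈ 480.25*I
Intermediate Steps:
a = 2 (a = -4*(-1/2) = 2)
E(q, b) = sqrt(2*b + 2*q) (E(q, b) = sqrt(b + ((b + q) + q)) = sqrt(b + (b + 2*q)) = sqrt(2*b + 2*q))
E((-5 + y(0)) + a, -27)*M(62) = sqrt(2*(-27) + 2*((-5 - 1*0) + 2))*62 = sqrt(-54 + 2*((-5 + 0) + 2))*62 = sqrt(-54 + 2*(-5 + 2))*62 = sqrt(-54 + 2*(-3))*62 = sqrt(-54 - 6)*62 = sqrt(-60)*62 = (2*I*sqrt(15))*62 = 124*I*sqrt(15)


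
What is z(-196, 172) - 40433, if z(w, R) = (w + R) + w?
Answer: -40653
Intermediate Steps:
z(w, R) = R + 2*w (z(w, R) = (R + w) + w = R + 2*w)
z(-196, 172) - 40433 = (172 + 2*(-196)) - 40433 = (172 - 392) - 40433 = -220 - 40433 = -40653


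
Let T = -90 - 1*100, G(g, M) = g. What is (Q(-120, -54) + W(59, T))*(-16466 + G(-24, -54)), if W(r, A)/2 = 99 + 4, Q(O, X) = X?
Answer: -2506480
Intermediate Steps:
T = -190 (T = -90 - 100 = -190)
W(r, A) = 206 (W(r, A) = 2*(99 + 4) = 2*103 = 206)
(Q(-120, -54) + W(59, T))*(-16466 + G(-24, -54)) = (-54 + 206)*(-16466 - 24) = 152*(-16490) = -2506480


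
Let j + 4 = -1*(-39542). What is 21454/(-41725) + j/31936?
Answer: 482284053/666264800 ≈ 0.72386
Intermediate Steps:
j = 39538 (j = -4 - 1*(-39542) = -4 + 39542 = 39538)
21454/(-41725) + j/31936 = 21454/(-41725) + 39538/31936 = 21454*(-1/41725) + 39538*(1/31936) = -21454/41725 + 19769/15968 = 482284053/666264800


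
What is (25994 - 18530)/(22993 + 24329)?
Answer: 1244/7887 ≈ 0.15773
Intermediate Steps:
(25994 - 18530)/(22993 + 24329) = 7464/47322 = 7464*(1/47322) = 1244/7887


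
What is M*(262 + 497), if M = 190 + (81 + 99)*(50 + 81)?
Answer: 18041430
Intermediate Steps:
M = 23770 (M = 190 + 180*131 = 190 + 23580 = 23770)
M*(262 + 497) = 23770*(262 + 497) = 23770*759 = 18041430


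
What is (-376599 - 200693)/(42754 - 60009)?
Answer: 577292/17255 ≈ 33.456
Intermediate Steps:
(-376599 - 200693)/(42754 - 60009) = -577292/(-17255) = -577292*(-1/17255) = 577292/17255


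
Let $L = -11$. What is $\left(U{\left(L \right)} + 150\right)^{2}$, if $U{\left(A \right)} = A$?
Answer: $19321$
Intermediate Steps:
$\left(U{\left(L \right)} + 150\right)^{2} = \left(-11 + 150\right)^{2} = 139^{2} = 19321$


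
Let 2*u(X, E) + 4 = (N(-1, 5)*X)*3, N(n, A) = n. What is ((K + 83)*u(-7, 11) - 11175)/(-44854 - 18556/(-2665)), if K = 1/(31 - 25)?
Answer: 334769305/1434208248 ≈ 0.23342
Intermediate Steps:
u(X, E) = -2 - 3*X/2 (u(X, E) = -2 + (-X*3)/2 = -2 + (-3*X)/2 = -2 - 3*X/2)
K = ⅙ (K = 1/6 = ⅙ ≈ 0.16667)
((K + 83)*u(-7, 11) - 11175)/(-44854 - 18556/(-2665)) = ((⅙ + 83)*(-2 - 3/2*(-7)) - 11175)/(-44854 - 18556/(-2665)) = (499*(-2 + 21/2)/6 - 11175)/(-44854 - 18556*(-1/2665)) = ((499/6)*(17/2) - 11175)/(-44854 + 18556/2665) = (8483/12 - 11175)/(-119517354/2665) = -125617/12*(-2665/119517354) = 334769305/1434208248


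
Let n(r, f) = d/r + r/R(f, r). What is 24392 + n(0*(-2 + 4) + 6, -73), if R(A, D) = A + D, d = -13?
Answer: 9804677/402 ≈ 24390.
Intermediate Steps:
n(r, f) = -13/r + r/(f + r)
24392 + n(0*(-2 + 4) + 6, -73) = 24392 + (-13/(0*(-2 + 4) + 6) + (0*(-2 + 4) + 6)/(-73 + (0*(-2 + 4) + 6))) = 24392 + (-13/(0*2 + 6) + (0*2 + 6)/(-73 + (0*2 + 6))) = 24392 + (-13/(0 + 6) + (0 + 6)/(-73 + (0 + 6))) = 24392 + (-13/6 + 6/(-73 + 6)) = 24392 + (-13*⅙ + 6/(-67)) = 24392 + (-13/6 + 6*(-1/67)) = 24392 + (-13/6 - 6/67) = 24392 - 907/402 = 9804677/402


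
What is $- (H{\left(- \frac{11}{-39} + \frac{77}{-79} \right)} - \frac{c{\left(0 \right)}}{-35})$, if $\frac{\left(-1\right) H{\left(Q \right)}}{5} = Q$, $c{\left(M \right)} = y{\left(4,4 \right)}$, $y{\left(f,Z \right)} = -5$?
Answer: $- \frac{71609}{21567} \approx -3.3203$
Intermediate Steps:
$c{\left(M \right)} = -5$
$H{\left(Q \right)} = - 5 Q$
$- (H{\left(- \frac{11}{-39} + \frac{77}{-79} \right)} - \frac{c{\left(0 \right)}}{-35}) = - (- 5 \left(- \frac{11}{-39} + \frac{77}{-79}\right) - \frac{1}{-35} \left(-5\right)) = - (- 5 \left(\left(-11\right) \left(- \frac{1}{39}\right) + 77 \left(- \frac{1}{79}\right)\right) - \left(- \frac{1}{35}\right) \left(-5\right)) = - (- 5 \left(\frac{11}{39} - \frac{77}{79}\right) - \frac{1}{7}) = - (\left(-5\right) \left(- \frac{2134}{3081}\right) - \frac{1}{7}) = - (\frac{10670}{3081} - \frac{1}{7}) = \left(-1\right) \frac{71609}{21567} = - \frac{71609}{21567}$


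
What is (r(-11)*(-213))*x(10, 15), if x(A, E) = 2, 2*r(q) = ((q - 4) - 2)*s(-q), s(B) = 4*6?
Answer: 86904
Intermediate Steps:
s(B) = 24
r(q) = -72 + 12*q (r(q) = (((q - 4) - 2)*24)/2 = (((-4 + q) - 2)*24)/2 = ((-6 + q)*24)/2 = (-144 + 24*q)/2 = -72 + 12*q)
(r(-11)*(-213))*x(10, 15) = ((-72 + 12*(-11))*(-213))*2 = ((-72 - 132)*(-213))*2 = -204*(-213)*2 = 43452*2 = 86904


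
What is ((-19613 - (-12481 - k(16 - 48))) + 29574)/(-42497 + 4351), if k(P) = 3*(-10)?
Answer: -11206/19073 ≈ -0.58753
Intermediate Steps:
k(P) = -30
((-19613 - (-12481 - k(16 - 48))) + 29574)/(-42497 + 4351) = ((-19613 - (-12481 - 1*(-30))) + 29574)/(-42497 + 4351) = ((-19613 - (-12481 + 30)) + 29574)/(-38146) = ((-19613 - 1*(-12451)) + 29574)*(-1/38146) = ((-19613 + 12451) + 29574)*(-1/38146) = (-7162 + 29574)*(-1/38146) = 22412*(-1/38146) = -11206/19073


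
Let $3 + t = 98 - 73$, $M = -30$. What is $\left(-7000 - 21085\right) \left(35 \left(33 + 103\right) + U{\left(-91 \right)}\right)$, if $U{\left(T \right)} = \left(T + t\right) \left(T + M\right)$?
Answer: $-368166265$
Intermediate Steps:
$t = 22$ ($t = -3 + \left(98 - 73\right) = -3 + 25 = 22$)
$U{\left(T \right)} = \left(-30 + T\right) \left(22 + T\right)$ ($U{\left(T \right)} = \left(T + 22\right) \left(T - 30\right) = \left(22 + T\right) \left(-30 + T\right) = \left(-30 + T\right) \left(22 + T\right)$)
$\left(-7000 - 21085\right) \left(35 \left(33 + 103\right) + U{\left(-91 \right)}\right) = \left(-7000 - 21085\right) \left(35 \left(33 + 103\right) - \left(-68 - 8281\right)\right) = - 28085 \left(35 \cdot 136 + \left(-660 + 8281 + 728\right)\right) = - 28085 \left(4760 + 8349\right) = \left(-28085\right) 13109 = -368166265$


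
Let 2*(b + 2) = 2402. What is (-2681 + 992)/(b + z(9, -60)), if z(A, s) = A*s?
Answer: -1689/659 ≈ -2.5630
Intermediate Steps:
b = 1199 (b = -2 + (½)*2402 = -2 + 1201 = 1199)
(-2681 + 992)/(b + z(9, -60)) = (-2681 + 992)/(1199 + 9*(-60)) = -1689/(1199 - 540) = -1689/659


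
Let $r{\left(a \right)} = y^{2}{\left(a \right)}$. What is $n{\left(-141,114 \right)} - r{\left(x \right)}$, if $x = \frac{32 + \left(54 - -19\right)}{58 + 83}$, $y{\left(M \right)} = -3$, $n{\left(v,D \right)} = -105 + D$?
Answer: $0$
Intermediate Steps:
$x = \frac{35}{47}$ ($x = \frac{32 + \left(54 + 19\right)}{141} = \left(32 + 73\right) \frac{1}{141} = 105 \cdot \frac{1}{141} = \frac{35}{47} \approx 0.74468$)
$r{\left(a \right)} = 9$ ($r{\left(a \right)} = \left(-3\right)^{2} = 9$)
$n{\left(-141,114 \right)} - r{\left(x \right)} = \left(-105 + 114\right) - 9 = 9 - 9 = 0$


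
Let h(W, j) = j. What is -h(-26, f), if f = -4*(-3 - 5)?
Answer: -32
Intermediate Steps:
f = 32 (f = -4*(-8) = 32)
-h(-26, f) = -1*32 = -32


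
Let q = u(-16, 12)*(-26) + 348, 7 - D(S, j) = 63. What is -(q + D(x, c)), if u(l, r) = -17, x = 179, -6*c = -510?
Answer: -734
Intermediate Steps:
c = 85 (c = -1/6*(-510) = 85)
D(S, j) = -56 (D(S, j) = 7 - 1*63 = 7 - 63 = -56)
q = 790 (q = -17*(-26) + 348 = 442 + 348 = 790)
-(q + D(x, c)) = -(790 - 56) = -1*734 = -734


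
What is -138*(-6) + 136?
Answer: 964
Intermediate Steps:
-138*(-6) + 136 = 828 + 136 = 964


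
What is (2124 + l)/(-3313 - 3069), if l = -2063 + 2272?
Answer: -2333/6382 ≈ -0.36556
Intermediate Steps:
l = 209
(2124 + l)/(-3313 - 3069) = (2124 + 209)/(-3313 - 3069) = 2333/(-6382) = 2333*(-1/6382) = -2333/6382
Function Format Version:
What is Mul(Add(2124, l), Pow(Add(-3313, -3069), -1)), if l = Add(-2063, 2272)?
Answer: Rational(-2333, 6382) ≈ -0.36556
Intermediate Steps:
l = 209
Mul(Add(2124, l), Pow(Add(-3313, -3069), -1)) = Mul(Add(2124, 209), Pow(Add(-3313, -3069), -1)) = Mul(2333, Pow(-6382, -1)) = Mul(2333, Rational(-1, 6382)) = Rational(-2333, 6382)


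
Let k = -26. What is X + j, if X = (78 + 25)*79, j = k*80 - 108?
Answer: 5949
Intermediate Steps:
j = -2188 (j = -26*80 - 108 = -2080 - 108 = -2188)
X = 8137 (X = 103*79 = 8137)
X + j = 8137 - 2188 = 5949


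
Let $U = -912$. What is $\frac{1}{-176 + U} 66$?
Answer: $- \frac{33}{544} \approx -0.060662$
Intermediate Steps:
$\frac{1}{-176 + U} 66 = \frac{1}{-176 - 912} \cdot 66 = \frac{1}{-1088} \cdot 66 = \left(- \frac{1}{1088}\right) 66 = - \frac{33}{544}$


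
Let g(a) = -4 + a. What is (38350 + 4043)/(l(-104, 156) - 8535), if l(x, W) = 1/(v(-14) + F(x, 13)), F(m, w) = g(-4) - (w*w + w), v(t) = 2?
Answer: -7969884/1604581 ≈ -4.9670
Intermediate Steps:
F(m, w) = -8 - w - w**2 (F(m, w) = (-4 - 4) - (w*w + w) = -8 - (w**2 + w) = -8 - (w + w**2) = -8 + (-w - w**2) = -8 - w - w**2)
l(x, W) = -1/188 (l(x, W) = 1/(2 + (-8 - 1*13 - 1*13**2)) = 1/(2 + (-8 - 13 - 1*169)) = 1/(2 + (-8 - 13 - 169)) = 1/(2 - 190) = 1/(-188) = -1/188)
(38350 + 4043)/(l(-104, 156) - 8535) = (38350 + 4043)/(-1/188 - 8535) = 42393/(-1604581/188) = 42393*(-188/1604581) = -7969884/1604581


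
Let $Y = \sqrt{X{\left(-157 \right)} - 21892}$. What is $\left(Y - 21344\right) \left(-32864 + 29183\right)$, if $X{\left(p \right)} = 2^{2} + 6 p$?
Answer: $78567264 - 3681 i \sqrt{22830} \approx 7.8567 \cdot 10^{7} - 5.5618 \cdot 10^{5} i$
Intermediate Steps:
$X{\left(p \right)} = 4 + 6 p$
$Y = i \sqrt{22830}$ ($Y = \sqrt{\left(4 + 6 \left(-157\right)\right) - 21892} = \sqrt{\left(4 - 942\right) - 21892} = \sqrt{-938 - 21892} = \sqrt{-22830} = i \sqrt{22830} \approx 151.1 i$)
$\left(Y - 21344\right) \left(-32864 + 29183\right) = \left(i \sqrt{22830} - 21344\right) \left(-32864 + 29183\right) = \left(-21344 + i \sqrt{22830}\right) \left(-3681\right) = 78567264 - 3681 i \sqrt{22830}$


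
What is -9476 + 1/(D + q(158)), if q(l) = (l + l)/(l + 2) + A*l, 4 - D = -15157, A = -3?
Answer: -5567709044/587559 ≈ -9476.0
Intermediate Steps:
D = 15161 (D = 4 - 1*(-15157) = 4 + 15157 = 15161)
q(l) = -3*l + 2*l/(2 + l) (q(l) = (l + l)/(l + 2) - 3*l = (2*l)/(2 + l) - 3*l = 2*l/(2 + l) - 3*l = -3*l + 2*l/(2 + l))
-9476 + 1/(D + q(158)) = -9476 + 1/(15161 - 1*158*(4 + 3*158)/(2 + 158)) = -9476 + 1/(15161 - 1*158*(4 + 474)/160) = -9476 + 1/(15161 - 1*158*1/160*478) = -9476 + 1/(15161 - 18881/40) = -9476 + 1/(587559/40) = -9476 + 40/587559 = -5567709044/587559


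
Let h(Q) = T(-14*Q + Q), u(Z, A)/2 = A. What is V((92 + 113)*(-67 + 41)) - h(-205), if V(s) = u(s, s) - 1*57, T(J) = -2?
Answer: -10715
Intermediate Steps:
u(Z, A) = 2*A
h(Q) = -2
V(s) = -57 + 2*s (V(s) = 2*s - 1*57 = 2*s - 57 = -57 + 2*s)
V((92 + 113)*(-67 + 41)) - h(-205) = (-57 + 2*((92 + 113)*(-67 + 41))) - 1*(-2) = (-57 + 2*(205*(-26))) + 2 = (-57 + 2*(-5330)) + 2 = (-57 - 10660) + 2 = -10717 + 2 = -10715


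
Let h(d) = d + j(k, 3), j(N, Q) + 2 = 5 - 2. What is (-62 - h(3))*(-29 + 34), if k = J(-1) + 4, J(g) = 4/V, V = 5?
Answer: -330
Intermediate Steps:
J(g) = 4/5
k = 24/5 (k = 4/5 + 4 = 24/5 ≈ 4.8000)
j(N, Q) = 1 (j(N, Q) = -2 + (5 - 2) = -2 + 3 = 1)
h(d) = 1 + d (h(d) = d + 1 = 1 + d)
(-62 - h(3))*(-29 + 34) = (-62 - (1 + 3))*(-29 + 34) = (-62 - 1*4)*5 = (-62 - 4)*5 = -66*5 = -330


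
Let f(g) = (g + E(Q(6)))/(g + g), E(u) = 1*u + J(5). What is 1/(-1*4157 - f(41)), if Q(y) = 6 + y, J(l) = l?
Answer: -41/170466 ≈ -0.00024052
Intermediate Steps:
E(u) = 5 + u (E(u) = 1*u + 5 = u + 5 = 5 + u)
f(g) = (17 + g)/(2*g) (f(g) = (g + (5 + (6 + 6)))/(g + g) = (g + (5 + 12))/((2*g)) = (g + 17)*(1/(2*g)) = (17 + g)*(1/(2*g)) = (17 + g)/(2*g))
1/(-1*4157 - f(41)) = 1/(-1*4157 - (17 + 41)/(2*41)) = 1/(-4157 - 58/(2*41)) = 1/(-4157 - 1*29/41) = 1/(-4157 - 29/41) = 1/(-170466/41) = -41/170466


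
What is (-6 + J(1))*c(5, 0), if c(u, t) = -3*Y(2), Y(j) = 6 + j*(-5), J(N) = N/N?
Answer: -60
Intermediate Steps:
J(N) = 1
Y(j) = 6 - 5*j
c(u, t) = 12 (c(u, t) = -3*(6 - 5*2) = -3*(6 - 10) = -3*(-4) = 12)
(-6 + J(1))*c(5, 0) = (-6 + 1)*12 = -5*12 = -60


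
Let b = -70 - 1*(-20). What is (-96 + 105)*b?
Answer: -450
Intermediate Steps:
b = -50 (b = -70 + 20 = -50)
(-96 + 105)*b = (-96 + 105)*(-50) = 9*(-50) = -450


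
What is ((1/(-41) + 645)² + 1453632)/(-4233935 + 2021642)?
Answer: -3142840528/3718864533 ≈ -0.84511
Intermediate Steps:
((1/(-41) + 645)² + 1453632)/(-4233935 + 2021642) = ((-1/41 + 645)² + 1453632)/(-2212293) = ((26444/41)² + 1453632)*(-1/2212293) = (699285136/1681 + 1453632)*(-1/2212293) = (3142840528/1681)*(-1/2212293) = -3142840528/3718864533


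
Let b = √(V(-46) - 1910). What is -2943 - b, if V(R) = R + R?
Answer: -2943 - I*√2002 ≈ -2943.0 - 44.744*I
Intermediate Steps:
V(R) = 2*R
b = I*√2002 (b = √(2*(-46) - 1910) = √(-92 - 1910) = √(-2002) = I*√2002 ≈ 44.744*I)
-2943 - b = -2943 - I*√2002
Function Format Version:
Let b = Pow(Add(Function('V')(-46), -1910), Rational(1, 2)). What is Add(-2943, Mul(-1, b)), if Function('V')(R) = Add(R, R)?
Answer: Add(-2943, Mul(-1, I, Pow(2002, Rational(1, 2)))) ≈ Add(-2943.0, Mul(-44.744, I))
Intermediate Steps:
Function('V')(R) = Mul(2, R)
b = Mul(I, Pow(2002, Rational(1, 2))) (b = Pow(Add(Mul(2, -46), -1910), Rational(1, 2)) = Pow(Add(-92, -1910), Rational(1, 2)) = Pow(-2002, Rational(1, 2)) = Mul(I, Pow(2002, Rational(1, 2))) ≈ Mul(44.744, I))
Add(-2943, Mul(-1, b)) = Add(-2943, Mul(-1, Mul(I, Pow(2002, Rational(1, 2))))) = Add(-2943, Mul(-1, I, Pow(2002, Rational(1, 2))))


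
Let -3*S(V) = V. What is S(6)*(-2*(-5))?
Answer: -20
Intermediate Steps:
S(V) = -V/3
S(6)*(-2*(-5)) = (-⅓*6)*(-2*(-5)) = -2*10 = -20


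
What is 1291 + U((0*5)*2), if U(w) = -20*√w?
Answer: 1291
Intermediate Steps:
1291 + U((0*5)*2) = 1291 - 20*0*√2 = 1291 - 20*√(0*2) = 1291 - 20*√0 = 1291 - 20*0 = 1291 + 0 = 1291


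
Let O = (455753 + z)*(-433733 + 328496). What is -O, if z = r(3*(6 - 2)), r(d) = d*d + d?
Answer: 47978495433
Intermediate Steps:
r(d) = d + d² (r(d) = d² + d = d + d²)
z = 156 (z = (3*(6 - 2))*(1 + 3*(6 - 2)) = (3*4)*(1 + 3*4) = 12*(1 + 12) = 12*13 = 156)
O = -47978495433 (O = (455753 + 156)*(-433733 + 328496) = 455909*(-105237) = -47978495433)
-O = -1*(-47978495433) = 47978495433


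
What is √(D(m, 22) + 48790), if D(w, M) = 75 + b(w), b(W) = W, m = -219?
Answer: √48646 ≈ 220.56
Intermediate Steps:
D(w, M) = 75 + w
√(D(m, 22) + 48790) = √((75 - 219) + 48790) = √(-144 + 48790) = √48646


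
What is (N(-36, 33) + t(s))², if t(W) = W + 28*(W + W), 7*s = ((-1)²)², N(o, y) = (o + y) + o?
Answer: 46656/49 ≈ 952.16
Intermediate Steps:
N(o, y) = y + 2*o
s = ⅐ (s = ((-1)²)²/7 = (⅐)*1² = (⅐)*1 = ⅐ ≈ 0.14286)
t(W) = 57*W (t(W) = W + 28*(2*W) = W + 56*W = 57*W)
(N(-36, 33) + t(s))² = ((33 + 2*(-36)) + 57*(⅐))² = ((33 - 72) + 57/7)² = (-39 + 57/7)² = (-216/7)² = 46656/49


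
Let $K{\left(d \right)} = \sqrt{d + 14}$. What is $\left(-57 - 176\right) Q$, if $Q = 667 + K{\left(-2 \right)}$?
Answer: $-155411 - 466 \sqrt{3} \approx -1.5622 \cdot 10^{5}$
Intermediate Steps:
$K{\left(d \right)} = \sqrt{14 + d}$
$Q = 667 + 2 \sqrt{3}$ ($Q = 667 + \sqrt{14 - 2} = 667 + \sqrt{12} = 667 + 2 \sqrt{3} \approx 670.46$)
$\left(-57 - 176\right) Q = \left(-57 - 176\right) \left(667 + 2 \sqrt{3}\right) = - 233 \left(667 + 2 \sqrt{3}\right) = -155411 - 466 \sqrt{3}$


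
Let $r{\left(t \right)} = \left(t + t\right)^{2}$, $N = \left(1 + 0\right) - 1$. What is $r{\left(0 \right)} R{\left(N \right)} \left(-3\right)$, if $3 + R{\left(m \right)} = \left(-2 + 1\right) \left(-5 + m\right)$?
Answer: $0$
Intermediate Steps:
$N = 0$ ($N = 1 - 1 = 0$)
$R{\left(m \right)} = 2 - m$ ($R{\left(m \right)} = -3 + \left(-2 + 1\right) \left(-5 + m\right) = -3 - \left(-5 + m\right) = 2 - m$)
$r{\left(t \right)} = 4 t^{2}$ ($r{\left(t \right)} = \left(2 t\right)^{2} = 4 t^{2}$)
$r{\left(0 \right)} R{\left(N \right)} \left(-3\right) = 4 \cdot 0^{2} \left(2 - 0\right) \left(-3\right) = 4 \cdot 0 \left(2 + 0\right) \left(-3\right) = 0 \cdot 2 \left(-3\right) = 0 \left(-6\right) = 0$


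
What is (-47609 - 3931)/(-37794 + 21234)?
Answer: 859/276 ≈ 3.1123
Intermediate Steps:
(-47609 - 3931)/(-37794 + 21234) = -51540/(-16560) = -51540*(-1/16560) = 859/276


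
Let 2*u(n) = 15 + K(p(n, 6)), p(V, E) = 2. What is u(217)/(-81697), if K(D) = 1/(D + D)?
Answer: -61/653576 ≈ -9.3333e-5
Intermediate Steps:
K(D) = 1/(2*D)
u(n) = 61/8 (u(n) = (15 + (½)/2)/2 = (15 + (½)*(½))/2 = (15 + ¼)/2 = (½)*(61/4) = 61/8)
u(217)/(-81697) = (61/8)/(-81697) = (61/8)*(-1/81697) = -61/653576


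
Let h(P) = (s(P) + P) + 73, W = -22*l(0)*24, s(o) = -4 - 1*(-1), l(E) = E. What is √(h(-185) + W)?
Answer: I*√115 ≈ 10.724*I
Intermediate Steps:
s(o) = -3 (s(o) = -4 + 1 = -3)
W = 0 (W = -22*0*24 = 0*24 = 0)
h(P) = 70 + P (h(P) = (-3 + P) + 73 = 70 + P)
√(h(-185) + W) = √((70 - 185) + 0) = √(-115 + 0) = √(-115) = I*√115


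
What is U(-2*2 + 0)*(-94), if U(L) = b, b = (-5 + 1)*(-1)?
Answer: -376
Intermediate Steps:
b = 4 (b = -4*(-1) = 4)
U(L) = 4
U(-2*2 + 0)*(-94) = 4*(-94) = -376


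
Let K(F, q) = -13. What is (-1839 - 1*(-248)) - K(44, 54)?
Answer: -1578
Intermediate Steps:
(-1839 - 1*(-248)) - K(44, 54) = (-1839 - 1*(-248)) - 1*(-13) = (-1839 + 248) + 13 = -1591 + 13 = -1578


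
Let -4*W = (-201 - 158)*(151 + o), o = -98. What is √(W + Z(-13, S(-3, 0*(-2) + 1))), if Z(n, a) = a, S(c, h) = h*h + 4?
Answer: √19047/2 ≈ 69.005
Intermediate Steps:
S(c, h) = 4 + h² (S(c, h) = h² + 4 = 4 + h²)
W = 19027/4 (W = -(-201 - 158)*(151 - 98)/4 = -(-359)*53/4 = -¼*(-19027) = 19027/4 ≈ 4756.8)
√(W + Z(-13, S(-3, 0*(-2) + 1))) = √(19027/4 + (4 + (0*(-2) + 1)²)) = √(19027/4 + (4 + (0 + 1)²)) = √(19027/4 + (4 + 1²)) = √(19027/4 + (4 + 1)) = √(19027/4 + 5) = √(19047/4) = √19047/2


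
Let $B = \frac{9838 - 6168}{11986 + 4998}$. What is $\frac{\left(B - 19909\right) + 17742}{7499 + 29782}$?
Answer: $- \frac{6133443}{105530084} \approx -0.05812$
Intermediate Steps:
$B = \frac{1835}{8492}$ ($B = \frac{9838 - 6168}{16984} = 3670 \cdot \frac{1}{16984} = \frac{1835}{8492} \approx 0.21609$)
$\frac{\left(B - 19909\right) + 17742}{7499 + 29782} = \frac{\left(\frac{1835}{8492} - 19909\right) + 17742}{7499 + 29782} = \frac{- \frac{169065393}{8492} + 17742}{37281} = \left(- \frac{18400329}{8492}\right) \frac{1}{37281} = - \frac{6133443}{105530084}$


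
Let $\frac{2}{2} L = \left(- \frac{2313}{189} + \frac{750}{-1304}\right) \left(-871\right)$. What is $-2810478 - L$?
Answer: $- \frac{38633872145}{13692} \approx -2.8216 \cdot 10^{6}$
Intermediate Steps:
$L = \frac{152807369}{13692}$ ($L = \left(- \frac{2313}{189} + \frac{750}{-1304}\right) \left(-871\right) = \left(\left(-2313\right) \frac{1}{189} + 750 \left(- \frac{1}{1304}\right)\right) \left(-871\right) = \left(- \frac{257}{21} - \frac{375}{652}\right) \left(-871\right) = \left(- \frac{175439}{13692}\right) \left(-871\right) = \frac{152807369}{13692} \approx 11160.0$)
$-2810478 - L = -2810478 - \frac{152807369}{13692} = - \frac{38633872145}{13692}$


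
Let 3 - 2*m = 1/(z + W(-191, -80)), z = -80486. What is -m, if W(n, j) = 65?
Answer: -120632/80421 ≈ -1.5000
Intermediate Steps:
m = 120632/80421 (m = 3/2 - 1/(2*(-80486 + 65)) = 3/2 - ½/(-80421) = 3/2 - ½*(-1/80421) = 3/2 + 1/160842 = 120632/80421 ≈ 1.5000)
-m = -1*120632/80421 = -120632/80421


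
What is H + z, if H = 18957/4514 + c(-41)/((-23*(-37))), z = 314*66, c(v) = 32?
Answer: 2152047043/103822 ≈ 20728.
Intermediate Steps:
z = 20724
H = 439915/103822 (H = 18957/4514 + 32/((-23*(-37))) = 18957*(1/4514) + 32/851 = 18957/4514 + 32*(1/851) = 18957/4514 + 32/851 = 439915/103822 ≈ 4.2372)
H + z = 439915/103822 + 20724 = 2152047043/103822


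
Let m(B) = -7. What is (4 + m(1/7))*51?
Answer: -153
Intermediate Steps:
(4 + m(1/7))*51 = (4 - 7)*51 = -3*51 = -153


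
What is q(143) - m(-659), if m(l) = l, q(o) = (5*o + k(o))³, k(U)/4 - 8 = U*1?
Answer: 2294745418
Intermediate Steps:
k(U) = 32 + 4*U (k(U) = 32 + 4*(U*1) = 32 + 4*U)
q(o) = (32 + 9*o)³ (q(o) = (5*o + (32 + 4*o))³ = (32 + 9*o)³)
q(143) - m(-659) = (32 + 9*143)³ - 1*(-659) = (32 + 1287)³ + 659 = 1319³ + 659 = 2294744759 + 659 = 2294745418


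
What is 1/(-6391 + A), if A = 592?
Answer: -1/5799 ≈ -0.00017244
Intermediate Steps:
1/(-6391 + A) = 1/(-6391 + 592) = 1/(-5799) = -1/5799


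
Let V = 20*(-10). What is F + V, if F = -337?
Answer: -537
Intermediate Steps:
V = -200
F + V = -337 - 200 = -537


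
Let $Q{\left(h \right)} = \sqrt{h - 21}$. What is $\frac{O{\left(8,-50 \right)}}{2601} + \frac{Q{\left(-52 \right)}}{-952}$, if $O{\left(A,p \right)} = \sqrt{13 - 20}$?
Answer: $i \left(- \frac{\sqrt{73}}{952} + \frac{\sqrt{7}}{2601}\right) \approx - 0.0079576 i$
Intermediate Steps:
$O{\left(A,p \right)} = i \sqrt{7}$ ($O{\left(A,p \right)} = \sqrt{-7} = i \sqrt{7}$)
$Q{\left(h \right)} = \sqrt{-21 + h}$
$\frac{O{\left(8,-50 \right)}}{2601} + \frac{Q{\left(-52 \right)}}{-952} = \frac{i \sqrt{7}}{2601} + \frac{\sqrt{-21 - 52}}{-952} = i \sqrt{7} \cdot \frac{1}{2601} + \sqrt{-73} \left(- \frac{1}{952}\right) = \frac{i \sqrt{7}}{2601} + i \sqrt{73} \left(- \frac{1}{952}\right) = \frac{i \sqrt{7}}{2601} - \frac{i \sqrt{73}}{952} = - \frac{i \sqrt{73}}{952} + \frac{i \sqrt{7}}{2601}$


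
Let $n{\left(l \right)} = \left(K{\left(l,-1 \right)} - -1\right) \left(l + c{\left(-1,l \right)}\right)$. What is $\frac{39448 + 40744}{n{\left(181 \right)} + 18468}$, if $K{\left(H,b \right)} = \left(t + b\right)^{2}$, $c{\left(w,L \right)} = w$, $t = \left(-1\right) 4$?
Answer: $\frac{20048}{5787} \approx 3.4643$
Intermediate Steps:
$t = -4$
$K{\left(H,b \right)} = \left(-4 + b\right)^{2}$
$n{\left(l \right)} = -26 + 26 l$ ($n{\left(l \right)} = \left(\left(-4 - 1\right)^{2} - -1\right) \left(l - 1\right) = \left(\left(-5\right)^{2} + 1\right) \left(-1 + l\right) = \left(25 + 1\right) \left(-1 + l\right) = 26 \left(-1 + l\right) = -26 + 26 l$)
$\frac{39448 + 40744}{n{\left(181 \right)} + 18468} = \frac{39448 + 40744}{\left(-26 + 26 \cdot 181\right) + 18468} = \frac{80192}{\left(-26 + 4706\right) + 18468} = \frac{80192}{4680 + 18468} = \frac{80192}{23148} = 80192 \cdot \frac{1}{23148} = \frac{20048}{5787}$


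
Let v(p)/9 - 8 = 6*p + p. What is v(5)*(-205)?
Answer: -79335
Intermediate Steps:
v(p) = 72 + 63*p (v(p) = 72 + 9*(6*p + p) = 72 + 9*(7*p) = 72 + 63*p)
v(5)*(-205) = (72 + 63*5)*(-205) = (72 + 315)*(-205) = 387*(-205) = -79335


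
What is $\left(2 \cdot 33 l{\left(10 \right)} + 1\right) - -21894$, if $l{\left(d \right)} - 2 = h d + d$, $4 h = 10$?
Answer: $24337$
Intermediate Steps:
$h = \frac{5}{2}$ ($h = \frac{1}{4} \cdot 10 = \frac{5}{2} \approx 2.5$)
$l{\left(d \right)} = 2 + \frac{7 d}{2}$ ($l{\left(d \right)} = 2 + \left(\frac{5 d}{2} + d\right) = 2 + \frac{7 d}{2}$)
$\left(2 \cdot 33 l{\left(10 \right)} + 1\right) - -21894 = \left(2 \cdot 33 \left(2 + \frac{7}{2} \cdot 10\right) + 1\right) - -21894 = \left(66 \left(2 + 35\right) + 1\right) + 21894 = \left(66 \cdot 37 + 1\right) + 21894 = \left(2442 + 1\right) + 21894 = 2443 + 21894 = 24337$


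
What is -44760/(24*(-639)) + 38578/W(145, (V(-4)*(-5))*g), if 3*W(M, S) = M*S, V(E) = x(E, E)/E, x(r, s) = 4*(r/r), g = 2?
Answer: 38329138/463275 ≈ 82.735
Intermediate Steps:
x(r, s) = 4 (x(r, s) = 4*1 = 4)
V(E) = 4/E
W(M, S) = M*S/3 (W(M, S) = (M*S)/3 = M*S/3)
-44760/(24*(-639)) + 38578/W(145, (V(-4)*(-5))*g) = -44760/(24*(-639)) + 38578/(((1/3)*145*(((4/(-4))*(-5))*2))) = -44760/(-15336) + 38578/(((1/3)*145*(((4*(-1/4))*(-5))*2))) = -44760*(-1/15336) + 38578/(((1/3)*145*(-1*(-5)*2))) = 1865/639 + 38578/(((1/3)*145*(5*2))) = 1865/639 + 38578/(((1/3)*145*10)) = 1865/639 + 38578/(1450/3) = 1865/639 + 38578*(3/1450) = 1865/639 + 57867/725 = 38329138/463275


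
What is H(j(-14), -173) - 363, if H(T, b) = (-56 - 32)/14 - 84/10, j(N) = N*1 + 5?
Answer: -13219/35 ≈ -377.69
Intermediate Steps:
j(N) = 5 + N (j(N) = N + 5 = 5 + N)
H(T, b) = -514/35 (H(T, b) = -88*1/14 - 84*⅒ = -44/7 - 42/5 = -514/35)
H(j(-14), -173) - 363 = -514/35 - 363 = -13219/35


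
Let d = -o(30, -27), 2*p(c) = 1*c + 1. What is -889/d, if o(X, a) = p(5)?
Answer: 889/3 ≈ 296.33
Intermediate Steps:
p(c) = ½ + c/2 (p(c) = (1*c + 1)/2 = (c + 1)/2 = (1 + c)/2 = ½ + c/2)
o(X, a) = 3 (o(X, a) = ½ + (½)*5 = ½ + 5/2 = 3)
d = -3 (d = -1*3 = -3)
-889/d = -889/(-3) = -889*(-⅓) = 889/3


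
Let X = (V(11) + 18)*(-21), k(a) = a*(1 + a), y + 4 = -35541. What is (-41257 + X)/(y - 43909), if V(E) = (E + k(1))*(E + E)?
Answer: 47641/79454 ≈ 0.59960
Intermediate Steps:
y = -35545 (y = -4 - 35541 = -35545)
V(E) = 2*E*(2 + E) (V(E) = (E + 1*(1 + 1))*(E + E) = (E + 1*2)*(2*E) = (E + 2)*(2*E) = (2 + E)*(2*E) = 2*E*(2 + E))
X = -6384 (X = (2*11*(2 + 11) + 18)*(-21) = (2*11*13 + 18)*(-21) = (286 + 18)*(-21) = 304*(-21) = -6384)
(-41257 + X)/(y - 43909) = (-41257 - 6384)/(-35545 - 43909) = -47641/(-79454) = -47641*(-1/79454) = 47641/79454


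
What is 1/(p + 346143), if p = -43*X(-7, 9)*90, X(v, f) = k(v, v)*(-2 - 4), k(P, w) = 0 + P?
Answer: 1/183603 ≈ 5.4465e-6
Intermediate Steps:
k(P, w) = P
X(v, f) = -6*v (X(v, f) = v*(-2 - 4) = v*(-6) = -6*v)
p = -162540 (p = -(-258)*(-7)*90 = -43*42*90 = -1806*90 = -162540)
1/(p + 346143) = 1/(-162540 + 346143) = 1/183603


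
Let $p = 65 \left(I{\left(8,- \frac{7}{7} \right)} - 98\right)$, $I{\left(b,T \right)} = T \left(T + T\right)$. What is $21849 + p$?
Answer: $15609$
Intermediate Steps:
$I{\left(b,T \right)} = 2 T^{2}$ ($I{\left(b,T \right)} = T 2 T = 2 T^{2}$)
$p = -6240$ ($p = 65 \left(2 \left(- \frac{7}{7}\right)^{2} - 98\right) = 65 \left(2 \left(\left(-7\right) \frac{1}{7}\right)^{2} - 98\right) = 65 \left(2 \left(-1\right)^{2} - 98\right) = 65 \left(2 \cdot 1 - 98\right) = 65 \left(2 - 98\right) = 65 \left(-96\right) = -6240$)
$21849 + p = 21849 - 6240 = 15609$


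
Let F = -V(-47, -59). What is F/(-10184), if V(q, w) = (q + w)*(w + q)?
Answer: 2809/2546 ≈ 1.1033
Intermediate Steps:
V(q, w) = (q + w)**2 (V(q, w) = (q + w)*(q + w) = (q + w)**2)
F = -11236 (F = -(-47 - 59)**2 = -1*(-106)**2 = -1*11236 = -11236)
F/(-10184) = -11236/(-10184) = -11236*(-1/10184) = 2809/2546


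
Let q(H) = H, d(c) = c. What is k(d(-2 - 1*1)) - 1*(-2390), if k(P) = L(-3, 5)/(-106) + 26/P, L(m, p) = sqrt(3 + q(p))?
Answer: 7144/3 - sqrt(2)/53 ≈ 2381.3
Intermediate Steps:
L(m, p) = sqrt(3 + p)
k(P) = 26/P - sqrt(2)/53 (k(P) = sqrt(3 + 5)/(-106) + 26/P = sqrt(8)*(-1/106) + 26/P = (2*sqrt(2))*(-1/106) + 26/P = -sqrt(2)/53 + 26/P = 26/P - sqrt(2)/53)
k(d(-2 - 1*1)) - 1*(-2390) = (26/(-2 - 1*1) - sqrt(2)/53) - 1*(-2390) = (26/(-2 - 1) - sqrt(2)/53) + 2390 = (26/(-3) - sqrt(2)/53) + 2390 = (26*(-1/3) - sqrt(2)/53) + 2390 = (-26/3 - sqrt(2)/53) + 2390 = 7144/3 - sqrt(2)/53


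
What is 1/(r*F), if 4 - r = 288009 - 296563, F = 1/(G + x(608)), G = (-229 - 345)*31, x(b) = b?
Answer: -8593/4279 ≈ -2.0082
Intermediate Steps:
G = -17794 (G = -574*31 = -17794)
F = -1/17186 (F = 1/(-17794 + 608) = 1/(-17186) = -1/17186 ≈ -5.8187e-5)
r = 8558 (r = 4 - (288009 - 296563) = 4 - 1*(-8554) = 4 + 8554 = 8558)
1/(r*F) = 1/(8558*(-1/17186)) = (1/8558)*(-17186) = -8593/4279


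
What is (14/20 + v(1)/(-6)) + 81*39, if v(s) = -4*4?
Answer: 94871/30 ≈ 3162.4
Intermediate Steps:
v(s) = -16
(14/20 + v(1)/(-6)) + 81*39 = (14/20 - 16/(-6)) + 81*39 = (14*(1/20) - 16*(-⅙)) + 3159 = (7/10 + 8/3) + 3159 = 101/30 + 3159 = 94871/30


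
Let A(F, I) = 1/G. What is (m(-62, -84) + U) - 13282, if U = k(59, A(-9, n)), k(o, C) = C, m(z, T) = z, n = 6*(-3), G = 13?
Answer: -173471/13 ≈ -13344.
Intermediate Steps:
n = -18
A(F, I) = 1/13
U = 1/13 ≈ 0.076923
(m(-62, -84) + U) - 13282 = (-62 + 1/13) - 13282 = -805/13 - 13282 = -173471/13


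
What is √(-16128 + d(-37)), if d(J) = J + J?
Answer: I*√16202 ≈ 127.29*I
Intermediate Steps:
d(J) = 2*J
√(-16128 + d(-37)) = √(-16128 + 2*(-37)) = √(-16128 - 74) = √(-16202) = I*√16202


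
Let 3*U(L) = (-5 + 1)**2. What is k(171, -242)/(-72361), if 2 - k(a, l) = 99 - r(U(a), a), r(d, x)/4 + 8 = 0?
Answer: 129/72361 ≈ 0.0017827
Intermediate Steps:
U(L) = 16/3 (U(L) = (-5 + 1)**2/3 = (1/3)*(-4)**2 = (1/3)*16 = 16/3)
r(d, x) = -32 (r(d, x) = -32 + 4*0 = -32 + 0 = -32)
k(a, l) = -129 (k(a, l) = 2 - (99 - 1*(-32)) = 2 - (99 + 32) = 2 - 1*131 = 2 - 131 = -129)
k(171, -242)/(-72361) = -129/(-72361) = -129*(-1/72361) = 129/72361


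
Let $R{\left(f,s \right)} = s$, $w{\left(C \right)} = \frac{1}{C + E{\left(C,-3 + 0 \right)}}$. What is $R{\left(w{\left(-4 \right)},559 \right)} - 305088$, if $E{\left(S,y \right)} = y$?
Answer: $-304529$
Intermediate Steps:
$w{\left(C \right)} = \frac{1}{-3 + C}$ ($w{\left(C \right)} = \frac{1}{C + \left(-3 + 0\right)} = \frac{1}{C - 3} = \frac{1}{-3 + C}$)
$R{\left(w{\left(-4 \right)},559 \right)} - 305088 = 559 - 305088 = -304529$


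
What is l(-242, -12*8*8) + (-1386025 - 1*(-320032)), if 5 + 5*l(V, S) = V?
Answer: -5330212/5 ≈ -1.0660e+6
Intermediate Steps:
l(V, S) = -1 + V/5
l(-242, -12*8*8) + (-1386025 - 1*(-320032)) = (-1 + (1/5)*(-242)) + (-1386025 - 1*(-320032)) = (-1 - 242/5) + (-1386025 + 320032) = -247/5 - 1065993 = -5330212/5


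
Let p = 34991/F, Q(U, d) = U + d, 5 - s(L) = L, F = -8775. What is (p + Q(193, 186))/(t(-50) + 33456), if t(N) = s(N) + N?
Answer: 3290734/293620275 ≈ 0.011207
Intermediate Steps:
s(L) = 5 - L
t(N) = 5 (t(N) = (5 - N) + N = 5)
p = -34991/8775 (p = 34991/(-8775) = 34991*(-1/8775) = -34991/8775 ≈ -3.9876)
(p + Q(193, 186))/(t(-50) + 33456) = (-34991/8775 + (193 + 186))/(5 + 33456) = (-34991/8775 + 379)/33461 = (3290734/8775)*(1/33461) = 3290734/293620275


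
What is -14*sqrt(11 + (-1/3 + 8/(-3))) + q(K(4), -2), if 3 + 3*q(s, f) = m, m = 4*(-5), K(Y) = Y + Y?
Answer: -23/3 - 28*sqrt(2) ≈ -47.265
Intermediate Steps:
K(Y) = 2*Y
m = -20
q(s, f) = -23/3 (q(s, f) = -1 + (1/3)*(-20) = -1 - 20/3 = -23/3)
-14*sqrt(11 + (-1/3 + 8/(-3))) + q(K(4), -2) = -14*sqrt(11 + (-1/3 + 8/(-3))) - 23/3 = -14*sqrt(11 + (-1*1/3 + 8*(-1/3))) - 23/3 = -14*sqrt(11 + (-1/3 - 8/3)) - 23/3 = -14*sqrt(11 - 3) - 23/3 = -28*sqrt(2) - 23/3 = -23/3 - 28*sqrt(2)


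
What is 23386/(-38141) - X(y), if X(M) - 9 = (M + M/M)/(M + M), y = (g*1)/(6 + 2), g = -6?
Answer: -2161789/228846 ≈ -9.4465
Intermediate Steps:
y = -¾ (y = (-6*1)/(6 + 2) = -6/8 = -6*⅛ = -¾ ≈ -0.75000)
X(M) = 9 + (1 + M)/(2*M) (X(M) = 9 + (M + M/M)/(M + M) = 9 + (M + 1)/((2*M)) = 9 + (1 + M)*(1/(2*M)) = 9 + (1 + M)/(2*M))
23386/(-38141) - X(y) = 23386/(-38141) - (1 + 19*(-¾))/(2*(-¾)) = 23386*(-1/38141) - (-4)*(1 - 57/4)/(2*3) = -23386/38141 - (-4)*(-53)/(2*3*4) = -23386/38141 - 1*53/6 = -23386/38141 - 53/6 = -2161789/228846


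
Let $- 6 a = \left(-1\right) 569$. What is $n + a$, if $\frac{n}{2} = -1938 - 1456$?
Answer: $- \frac{40159}{6} \approx -6693.2$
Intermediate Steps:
$n = -6788$ ($n = 2 \left(-1938 - 1456\right) = 2 \left(-3394\right) = -6788$)
$a = \frac{569}{6}$ ($a = - \frac{\left(-1\right) 569}{6} = \left(- \frac{1}{6}\right) \left(-569\right) = \frac{569}{6} \approx 94.833$)
$n + a = -6788 + \frac{569}{6} = - \frac{40159}{6}$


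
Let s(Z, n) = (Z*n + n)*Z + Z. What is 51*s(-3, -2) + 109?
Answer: -656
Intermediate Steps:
s(Z, n) = Z + Z*(n + Z*n) (s(Z, n) = (n + Z*n)*Z + Z = Z*(n + Z*n) + Z = Z + Z*(n + Z*n))
51*s(-3, -2) + 109 = 51*(-3*(1 - 2 - 3*(-2))) + 109 = 51*(-3*(1 - 2 + 6)) + 109 = 51*(-3*5) + 109 = 51*(-15) + 109 = -765 + 109 = -656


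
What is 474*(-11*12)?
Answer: -62568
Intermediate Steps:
474*(-11*12) = 474*(-132) = -62568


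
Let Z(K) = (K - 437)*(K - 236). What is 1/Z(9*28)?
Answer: -1/2960 ≈ -0.00033784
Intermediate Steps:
Z(K) = (-437 + K)*(-236 + K)
1/Z(9*28) = 1/(103132 + (9*28)² - 6057*28) = 1/(103132 + 252² - 673*252) = 1/(103132 + 63504 - 169596) = 1/(-2960) = -1/2960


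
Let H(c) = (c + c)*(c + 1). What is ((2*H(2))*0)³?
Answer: 0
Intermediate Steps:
H(c) = 2*c*(1 + c) (H(c) = (2*c)*(1 + c) = 2*c*(1 + c))
((2*H(2))*0)³ = ((2*(2*2*(1 + 2)))*0)³ = ((2*(2*2*3))*0)³ = ((2*12)*0)³ = (24*0)³ = 0³ = 0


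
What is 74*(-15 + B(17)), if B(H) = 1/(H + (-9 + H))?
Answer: -27676/25 ≈ -1107.0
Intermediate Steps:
B(H) = 1/(-9 + 2*H)
74*(-15 + B(17)) = 74*(-15 + 1/(-9 + 2*17)) = 74*(-15 + 1/(-9 + 34)) = 74*(-15 + 1/25) = 74*(-374/25) = -27676/25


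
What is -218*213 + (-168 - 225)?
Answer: -46827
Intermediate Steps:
-218*213 + (-168 - 225) = -46434 - 393 = -46827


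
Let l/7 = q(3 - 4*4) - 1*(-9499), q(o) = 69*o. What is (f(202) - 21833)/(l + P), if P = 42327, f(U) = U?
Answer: -21631/102541 ≈ -0.21095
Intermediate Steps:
l = 60214 (l = 7*(69*(3 - 4*4) - 1*(-9499)) = 7*(69*(3 - 16) + 9499) = 7*(69*(-13) + 9499) = 7*(-897 + 9499) = 7*8602 = 60214)
(f(202) - 21833)/(l + P) = (202 - 21833)/(60214 + 42327) = -21631/102541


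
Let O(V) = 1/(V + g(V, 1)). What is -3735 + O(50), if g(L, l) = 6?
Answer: -209159/56 ≈ -3735.0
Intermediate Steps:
O(V) = 1/(6 + V) (O(V) = 1/(V + 6) = 1/(6 + V))
-3735 + O(50) = -3735 + 1/(6 + 50) = -3735 + 1/56 = -209159/56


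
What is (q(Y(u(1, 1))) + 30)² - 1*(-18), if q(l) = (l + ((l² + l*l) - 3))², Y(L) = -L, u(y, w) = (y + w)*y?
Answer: 1539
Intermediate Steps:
u(y, w) = y*(w + y) (u(y, w) = (w + y)*y = y*(w + y))
q(l) = (-3 + l + 2*l²)² (q(l) = (l + ((l² + l²) - 3))² = (l + (2*l² - 3))² = (l + (-3 + 2*l²))² = (-3 + l + 2*l²)²)
(q(Y(u(1, 1))) + 30)² - 1*(-18) = ((-3 - (1 + 1) + 2*(-(1 + 1))²)² + 30)² - 1*(-18) = ((-3 - 2 + 2*(-2)²)² + 30)² + 18 = ((-3 - 2 + 2*4)² + 30)² + 18 = ((-3 - 2 + 8)² + 30)² + 18 = (3² + 30)² + 18 = (9 + 30)² + 18 = 39² + 18 = 1521 + 18 = 1539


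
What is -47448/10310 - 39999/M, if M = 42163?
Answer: -1206469857/217350265 ≈ -5.5508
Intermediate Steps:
-47448/10310 - 39999/M = -47448/10310 - 39999/42163 = -47448*1/10310 - 39999*1/42163 = -23724/5155 - 39999/42163 = -1206469857/217350265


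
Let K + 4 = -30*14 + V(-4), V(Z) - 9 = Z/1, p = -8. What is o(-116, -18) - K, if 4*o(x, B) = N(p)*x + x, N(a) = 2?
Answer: 332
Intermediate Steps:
o(x, B) = 3*x/4 (o(x, B) = (2*x + x)/4 = (3*x)/4 = 3*x/4)
V(Z) = 9 + Z (V(Z) = 9 + Z/1 = 9 + Z*1 = 9 + Z)
K = -419 (K = -4 + (-30*14 + (9 - 4)) = -4 + (-420 + 5) = -4 - 415 = -419)
o(-116, -18) - K = (¾)*(-116) - 1*(-419) = -87 + 419 = 332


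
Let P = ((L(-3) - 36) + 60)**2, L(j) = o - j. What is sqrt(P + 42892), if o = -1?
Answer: 4*sqrt(2723) ≈ 208.73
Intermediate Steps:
L(j) = -1 - j
P = 676 (P = (((-1 - 1*(-3)) - 36) + 60)**2 = (((-1 + 3) - 36) + 60)**2 = ((2 - 36) + 60)**2 = (-34 + 60)**2 = 26**2 = 676)
sqrt(P + 42892) = sqrt(676 + 42892) = sqrt(43568) = 4*sqrt(2723)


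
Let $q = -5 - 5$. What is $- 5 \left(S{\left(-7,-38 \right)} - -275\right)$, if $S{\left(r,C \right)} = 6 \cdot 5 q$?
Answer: $125$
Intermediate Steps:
$q = -10$ ($q = -5 - 5 = -10$)
$S{\left(r,C \right)} = -300$ ($S{\left(r,C \right)} = 6 \cdot 5 \left(-10\right) = 30 \left(-10\right) = -300$)
$- 5 \left(S{\left(-7,-38 \right)} - -275\right) = - 5 \left(-300 - -275\right) = - 5 \left(-300 + \left(-25 + 300\right)\right) = - 5 \left(-300 + 275\right) = \left(-5\right) \left(-25\right) = 125$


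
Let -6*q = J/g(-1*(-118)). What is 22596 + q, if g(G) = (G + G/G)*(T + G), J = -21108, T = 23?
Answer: 379141802/16779 ≈ 22596.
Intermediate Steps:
g(G) = (1 + G)*(23 + G) (g(G) = (G + G/G)*(23 + G) = (G + 1)*(23 + G) = (1 + G)*(23 + G))
q = 3518/16779 (q = -(-3518)/(23 + (-1*(-118))² + 24*(-1*(-118))) = -(-3518)/(23 + 118² + 24*118) = -(-3518)/(23 + 13924 + 2832) = -(-3518)/16779 = -⅙*(-7036/5593) = 3518/16779 ≈ 0.20967)
22596 + q = 22596 + 3518/16779 = 379141802/16779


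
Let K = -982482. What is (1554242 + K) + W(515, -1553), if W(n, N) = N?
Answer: 570207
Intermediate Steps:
(1554242 + K) + W(515, -1553) = (1554242 - 982482) - 1553 = 571760 - 1553 = 570207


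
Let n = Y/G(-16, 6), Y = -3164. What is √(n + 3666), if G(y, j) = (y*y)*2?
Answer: √936914/16 ≈ 60.496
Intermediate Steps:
G(y, j) = 2*y² (G(y, j) = y²*2 = 2*y²)
n = -791/128 (n = -3164/(2*(-16)²) = -3164/(2*256) = -3164/512 = -3164*1/512 = -791/128 ≈ -6.1797)
√(n + 3666) = √(-791/128 + 3666) = √(468457/128) = √936914/16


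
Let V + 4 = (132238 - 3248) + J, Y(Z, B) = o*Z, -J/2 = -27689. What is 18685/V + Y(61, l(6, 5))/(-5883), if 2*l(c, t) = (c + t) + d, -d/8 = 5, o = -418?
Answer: 4810837127/1084613412 ≈ 4.4355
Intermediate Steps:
J = 55378 (J = -2*(-27689) = 55378)
d = -40 (d = -8*5 = -40)
l(c, t) = -20 + c/2 + t/2 (l(c, t) = ((c + t) - 40)/2 = (-40 + c + t)/2 = -20 + c/2 + t/2)
Y(Z, B) = -418*Z
V = 184364 (V = -4 + ((132238 - 3248) + 55378) = -4 + (128990 + 55378) = -4 + 184368 = 184364)
18685/V + Y(61, l(6, 5))/(-5883) = 18685/184364 - 418*61/(-5883) = 18685*(1/184364) - 25498*(-1/5883) = 18685/184364 + 25498/5883 = 4810837127/1084613412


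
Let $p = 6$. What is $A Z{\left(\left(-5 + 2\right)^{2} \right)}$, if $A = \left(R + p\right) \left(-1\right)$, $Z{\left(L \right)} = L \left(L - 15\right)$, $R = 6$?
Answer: $648$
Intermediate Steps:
$Z{\left(L \right)} = L \left(-15 + L\right)$
$A = -12$ ($A = \left(6 + 6\right) \left(-1\right) = 12 \left(-1\right) = -12$)
$A Z{\left(\left(-5 + 2\right)^{2} \right)} = - 12 \left(-5 + 2\right)^{2} \left(-15 + \left(-5 + 2\right)^{2}\right) = - 12 \left(-3\right)^{2} \left(-15 + \left(-3\right)^{2}\right) = - 12 \cdot 9 \left(-15 + 9\right) = - 12 \cdot 9 \left(-6\right) = \left(-12\right) \left(-54\right) = 648$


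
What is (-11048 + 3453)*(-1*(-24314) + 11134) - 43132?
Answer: -269270692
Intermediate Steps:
(-11048 + 3453)*(-1*(-24314) + 11134) - 43132 = -7595*(24314 + 11134) - 43132 = -7595*35448 - 43132 = -269227560 - 43132 = -269270692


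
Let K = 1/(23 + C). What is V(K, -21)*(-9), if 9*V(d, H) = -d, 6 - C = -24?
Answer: 1/53 ≈ 0.018868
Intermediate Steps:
C = 30 (C = 6 - 1*(-24) = 6 + 24 = 30)
K = 1/53 (K = 1/(23 + 30) = 1/53 ≈ 0.018868)
V(d, H) = -d/9 (V(d, H) = (-d)/9 = -d/9)
V(K, -21)*(-9) = -⅑*1/53*(-9) = -1/477*(-9) = 1/53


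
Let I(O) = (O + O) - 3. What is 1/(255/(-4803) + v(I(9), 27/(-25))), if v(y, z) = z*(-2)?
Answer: 40025/84329 ≈ 0.47463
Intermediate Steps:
I(O) = -3 + 2*O (I(O) = 2*O - 3 = -3 + 2*O)
v(y, z) = -2*z
1/(255/(-4803) + v(I(9), 27/(-25))) = 1/(255/(-4803) - 54/(-25)) = 1/(255*(-1/4803) - 54*(-1)/25) = 1/(-85/1601 - 2*(-27/25)) = 1/(-85/1601 + 54/25) = 1/(84329/40025) = 40025/84329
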